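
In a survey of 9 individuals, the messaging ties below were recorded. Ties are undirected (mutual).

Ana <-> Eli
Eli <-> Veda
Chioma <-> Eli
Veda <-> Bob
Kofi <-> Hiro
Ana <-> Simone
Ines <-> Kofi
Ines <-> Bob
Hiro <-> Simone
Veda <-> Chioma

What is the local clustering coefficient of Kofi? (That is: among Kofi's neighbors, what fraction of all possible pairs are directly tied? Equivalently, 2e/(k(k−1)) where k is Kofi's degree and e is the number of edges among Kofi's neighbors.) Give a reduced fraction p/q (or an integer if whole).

0

Kofi's neighbors: Hiro and Ines (k = 2).
Possible neighbor pairs: C(2,2) = 1. Edges among them: none → e = 0.
Clustering(Kofi) = 0/1.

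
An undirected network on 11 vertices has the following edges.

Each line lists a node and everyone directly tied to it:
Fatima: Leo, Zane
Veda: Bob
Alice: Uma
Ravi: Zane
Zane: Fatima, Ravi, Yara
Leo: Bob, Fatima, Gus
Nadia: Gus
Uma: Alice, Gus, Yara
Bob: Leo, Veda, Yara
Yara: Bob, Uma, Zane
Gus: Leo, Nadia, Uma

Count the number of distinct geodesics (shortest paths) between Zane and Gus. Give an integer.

2

The shortest distance is 3. The length-3 paths are: Zane–Yara–Uma–Gus; Zane–Fatima–Leo–Gus.
That gives 2 distinct shortest paths.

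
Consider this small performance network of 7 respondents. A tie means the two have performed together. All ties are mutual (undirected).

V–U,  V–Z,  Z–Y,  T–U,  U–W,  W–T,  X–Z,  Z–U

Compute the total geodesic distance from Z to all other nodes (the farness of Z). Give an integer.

Distances from Z: T:2, U:1, V:1, W:2, X:1, Y:1.
Sum = 2 + 1 + 1 + 2 + 1 + 1 = 8.

8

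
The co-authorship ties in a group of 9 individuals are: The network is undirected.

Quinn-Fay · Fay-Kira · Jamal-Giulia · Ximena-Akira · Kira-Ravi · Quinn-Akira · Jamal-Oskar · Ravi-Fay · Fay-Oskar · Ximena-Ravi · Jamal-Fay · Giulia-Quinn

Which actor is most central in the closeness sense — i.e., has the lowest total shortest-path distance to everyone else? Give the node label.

Fay

Farness (sum of distances to all others) for each node — Akira:17, Fay:11, Giulia:17, Jamal:15, Kira:16, Oskar:16, Quinn:13, Ravi:14, Ximena:17.
The smallest farness is 11, for Fay, so Fay has the highest closeness.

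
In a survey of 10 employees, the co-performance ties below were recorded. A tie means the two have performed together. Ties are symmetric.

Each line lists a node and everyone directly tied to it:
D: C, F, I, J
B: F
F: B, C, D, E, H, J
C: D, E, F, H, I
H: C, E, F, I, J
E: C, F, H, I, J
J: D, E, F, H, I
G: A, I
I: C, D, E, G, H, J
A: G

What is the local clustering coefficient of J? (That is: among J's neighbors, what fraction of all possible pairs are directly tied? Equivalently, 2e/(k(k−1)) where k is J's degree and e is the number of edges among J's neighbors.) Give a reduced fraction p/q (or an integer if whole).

7/10

J's neighbors: D, E, F, H, and I (k = 5).
Possible neighbor pairs: C(5,2) = 10. Edges among them: D–F, D–I, E–F, E–H, E–I, F–H, H–I → e = 7.
Clustering(J) = 7/10.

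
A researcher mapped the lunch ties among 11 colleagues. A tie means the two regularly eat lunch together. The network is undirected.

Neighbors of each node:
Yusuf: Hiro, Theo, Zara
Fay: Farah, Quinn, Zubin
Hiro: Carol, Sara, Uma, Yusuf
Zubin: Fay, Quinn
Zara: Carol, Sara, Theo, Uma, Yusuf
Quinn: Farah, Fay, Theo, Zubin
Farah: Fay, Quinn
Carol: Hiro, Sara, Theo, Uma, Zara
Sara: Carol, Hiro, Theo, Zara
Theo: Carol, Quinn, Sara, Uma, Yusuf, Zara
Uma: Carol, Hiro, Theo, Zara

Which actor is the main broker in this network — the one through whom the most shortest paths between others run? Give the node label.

Theo

Unnormalized betweenness of each node: Carol:7/4, Farah:0, Fay:1/2, Hiro:5/4, Quinn:43/2, Sara:3/2, Theo:101/4, Uma:3/2, Yusuf:3/2, Zara:5/4, Zubin:0.
Theo has the largest value, 101/4, making it the main broker — the node through which the most shortest paths run.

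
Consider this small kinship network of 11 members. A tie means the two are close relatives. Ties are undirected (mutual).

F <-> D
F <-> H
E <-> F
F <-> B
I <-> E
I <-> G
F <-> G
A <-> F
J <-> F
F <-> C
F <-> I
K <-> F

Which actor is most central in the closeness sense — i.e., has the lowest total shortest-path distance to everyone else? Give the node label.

F

Farness (sum of distances to all others) for each node — A:19, B:19, C:19, D:19, E:18, F:10, G:18, H:19, I:17, J:19, K:19.
The smallest farness is 10, for F, so F has the highest closeness.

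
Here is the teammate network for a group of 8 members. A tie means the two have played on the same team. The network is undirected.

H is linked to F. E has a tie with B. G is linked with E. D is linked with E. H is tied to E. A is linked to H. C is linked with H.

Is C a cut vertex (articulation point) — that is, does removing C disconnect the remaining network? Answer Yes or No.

Even without C, every remaining node can still reach every other (the residual graph is connected), so C is not a cut vertex.

No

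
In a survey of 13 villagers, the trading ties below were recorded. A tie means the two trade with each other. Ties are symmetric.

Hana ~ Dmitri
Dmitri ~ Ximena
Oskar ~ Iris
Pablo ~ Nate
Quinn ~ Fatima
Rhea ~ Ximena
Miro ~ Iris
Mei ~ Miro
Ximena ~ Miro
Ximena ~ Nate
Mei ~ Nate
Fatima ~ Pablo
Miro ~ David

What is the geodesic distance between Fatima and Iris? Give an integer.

One shortest route is Fatima – Pablo – Nate – Mei – Miro – Iris, which uses 5 edges, and at distance 4 from Fatima we only reach {Dmitri, Miro, Rhea}, which does not include Iris. So d(Fatima,Iris) = 5.

5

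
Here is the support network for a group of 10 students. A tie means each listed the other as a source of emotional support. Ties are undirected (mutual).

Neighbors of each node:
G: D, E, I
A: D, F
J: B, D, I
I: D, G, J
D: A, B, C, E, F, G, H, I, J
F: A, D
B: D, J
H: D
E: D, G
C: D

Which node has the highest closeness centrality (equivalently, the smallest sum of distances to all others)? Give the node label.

Farness (sum of distances to all others) for each node — A:16, B:16, C:17, D:9, E:16, F:16, G:15, H:17, I:15, J:15.
The smallest farness is 9, for D, so D has the highest closeness.

D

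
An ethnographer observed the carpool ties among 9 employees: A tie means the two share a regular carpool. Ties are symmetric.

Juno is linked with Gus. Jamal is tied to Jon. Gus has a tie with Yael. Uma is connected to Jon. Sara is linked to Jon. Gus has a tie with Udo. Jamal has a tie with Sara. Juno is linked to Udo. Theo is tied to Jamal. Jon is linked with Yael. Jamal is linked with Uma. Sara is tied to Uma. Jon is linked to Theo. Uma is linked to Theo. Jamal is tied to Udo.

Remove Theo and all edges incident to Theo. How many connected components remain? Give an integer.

1

Theo's neighbors (Jamal, Jon, and Uma) remain reachable from one another through other ties, so the rest of the network stays in one piece.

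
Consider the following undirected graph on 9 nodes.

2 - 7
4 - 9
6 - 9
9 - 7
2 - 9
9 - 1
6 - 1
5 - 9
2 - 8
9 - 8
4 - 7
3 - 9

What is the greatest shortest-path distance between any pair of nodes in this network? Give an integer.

Eccentricity of each node (its greatest distance to any other): 1:2, 2:2, 3:2, 4:2, 5:2, 6:2, 7:2, 8:2, 9:1.
The maximum eccentricity is 2, realized for instance by the pair 1–8 via 1 – 9 – 8. So the diameter is 2.

2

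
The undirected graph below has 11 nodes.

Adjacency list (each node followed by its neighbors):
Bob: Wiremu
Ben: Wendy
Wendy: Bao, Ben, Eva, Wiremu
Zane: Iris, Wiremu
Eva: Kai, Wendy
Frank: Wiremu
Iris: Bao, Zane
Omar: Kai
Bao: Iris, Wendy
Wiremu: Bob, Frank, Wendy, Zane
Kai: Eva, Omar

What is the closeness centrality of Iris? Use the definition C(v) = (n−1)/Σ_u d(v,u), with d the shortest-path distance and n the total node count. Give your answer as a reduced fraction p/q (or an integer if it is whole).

10/27

Distances from Iris: Bao:1, Ben:3, Bob:3, Eva:3, Frank:3, Kai:4, Omar:5, Wendy:2, Wiremu:2, Zane:1. Sum = 27.
n = 11, so closeness = 10/27.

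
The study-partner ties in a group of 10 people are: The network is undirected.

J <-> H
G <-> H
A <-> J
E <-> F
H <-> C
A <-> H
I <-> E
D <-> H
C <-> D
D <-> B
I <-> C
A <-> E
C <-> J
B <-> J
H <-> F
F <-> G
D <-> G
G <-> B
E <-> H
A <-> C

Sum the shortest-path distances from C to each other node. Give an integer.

13

Distances from C: A:1, B:2, D:1, E:2, F:2, G:2, H:1, I:1, J:1.
Sum = 1 + 2 + 1 + 2 + 2 + 2 + 1 + 1 + 1 = 13.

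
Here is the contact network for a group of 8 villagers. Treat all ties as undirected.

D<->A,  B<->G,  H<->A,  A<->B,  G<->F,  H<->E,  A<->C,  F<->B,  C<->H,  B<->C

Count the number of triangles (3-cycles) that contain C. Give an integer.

2

C's neighbors: A, B, and H.
Neighbor pairs that are themselves tied: C–A–B; C–A–H. Each forms one triangle with C, for 2 in total.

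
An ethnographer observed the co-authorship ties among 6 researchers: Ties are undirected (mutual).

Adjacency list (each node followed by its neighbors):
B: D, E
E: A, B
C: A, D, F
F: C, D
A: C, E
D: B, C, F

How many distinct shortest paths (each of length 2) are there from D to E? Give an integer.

1

The shortest distance is 2, and the only length-2 path is D–B–E. So there is exactly 1 shortest path.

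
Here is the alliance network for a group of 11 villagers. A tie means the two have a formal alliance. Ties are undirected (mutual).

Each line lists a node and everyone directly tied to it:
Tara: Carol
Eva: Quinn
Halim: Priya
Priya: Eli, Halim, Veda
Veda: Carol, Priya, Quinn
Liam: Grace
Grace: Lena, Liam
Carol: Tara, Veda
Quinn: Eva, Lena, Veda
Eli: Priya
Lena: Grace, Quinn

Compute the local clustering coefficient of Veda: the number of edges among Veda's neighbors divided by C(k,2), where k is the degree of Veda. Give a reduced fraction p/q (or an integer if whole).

0

Veda's neighbors: Carol, Priya, and Quinn (k = 3).
Possible neighbor pairs: C(3,2) = 3. Edges among them: none → e = 0.
Clustering(Veda) = 0/3 = 0.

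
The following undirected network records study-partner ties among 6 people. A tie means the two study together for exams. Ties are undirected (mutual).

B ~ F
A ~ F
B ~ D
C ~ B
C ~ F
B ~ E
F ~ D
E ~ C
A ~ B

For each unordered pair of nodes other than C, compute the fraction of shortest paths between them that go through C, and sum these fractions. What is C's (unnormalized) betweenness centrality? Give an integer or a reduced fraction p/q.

1/2

Pairs whose geodesics pass through C — E–F: 1/2.
All other pairs contribute 0.
Summing the contributions gives betweenness(C) = 1/2.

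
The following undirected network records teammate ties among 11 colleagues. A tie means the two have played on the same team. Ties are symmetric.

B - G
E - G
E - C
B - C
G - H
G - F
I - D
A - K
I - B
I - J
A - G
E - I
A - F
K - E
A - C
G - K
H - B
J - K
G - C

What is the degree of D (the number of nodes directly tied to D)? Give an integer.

D is directly tied to I. That is 1 neighbor, so the degree of D is 1.

1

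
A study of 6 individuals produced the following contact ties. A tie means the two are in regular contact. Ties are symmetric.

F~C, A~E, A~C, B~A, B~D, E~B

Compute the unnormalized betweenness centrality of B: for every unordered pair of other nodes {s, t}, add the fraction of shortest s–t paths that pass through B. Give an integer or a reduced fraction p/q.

Pairs whose geodesics pass through B — C–D: 1; E–D: 1; D–F: 1; D–A: 1.
All other pairs contribute 0.
Summing the contributions gives betweenness(B) = 4.

4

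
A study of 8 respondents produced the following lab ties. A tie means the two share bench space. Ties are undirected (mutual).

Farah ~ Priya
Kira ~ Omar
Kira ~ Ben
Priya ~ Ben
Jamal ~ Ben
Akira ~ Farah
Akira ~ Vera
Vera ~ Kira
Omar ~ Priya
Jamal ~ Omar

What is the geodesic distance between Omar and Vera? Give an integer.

One shortest route is Omar – Kira – Vera, which uses 2 edges, and Omar and Vera are not directly tied, so nothing shorter exists. So d(Omar,Vera) = 2.

2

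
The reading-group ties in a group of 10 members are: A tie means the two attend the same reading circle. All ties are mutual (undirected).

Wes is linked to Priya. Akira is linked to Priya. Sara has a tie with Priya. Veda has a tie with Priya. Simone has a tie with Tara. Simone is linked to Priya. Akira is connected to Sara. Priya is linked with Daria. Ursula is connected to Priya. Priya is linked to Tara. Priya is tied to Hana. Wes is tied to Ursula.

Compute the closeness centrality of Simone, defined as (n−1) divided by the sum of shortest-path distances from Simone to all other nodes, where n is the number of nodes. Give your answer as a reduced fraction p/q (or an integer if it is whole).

Distances from Simone: Akira:2, Daria:2, Hana:2, Priya:1, Sara:2, Tara:1, Ursula:2, Veda:2, Wes:2. Sum = 16.
n = 10, so closeness = 9/16.

9/16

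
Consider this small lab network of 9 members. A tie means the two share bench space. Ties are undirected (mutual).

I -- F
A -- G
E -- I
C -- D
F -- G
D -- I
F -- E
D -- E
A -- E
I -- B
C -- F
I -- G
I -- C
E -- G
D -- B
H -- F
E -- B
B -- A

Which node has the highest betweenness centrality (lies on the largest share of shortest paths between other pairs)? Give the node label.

F

Unnormalized betweenness of each node: A:1/3, B:47/42, C:2/3, D:47/42, E:100/21, F:341/42, G:34/21, H:0, I:179/42.
F has the largest value, 341/42, making it the main broker — the node through which the most shortest paths run.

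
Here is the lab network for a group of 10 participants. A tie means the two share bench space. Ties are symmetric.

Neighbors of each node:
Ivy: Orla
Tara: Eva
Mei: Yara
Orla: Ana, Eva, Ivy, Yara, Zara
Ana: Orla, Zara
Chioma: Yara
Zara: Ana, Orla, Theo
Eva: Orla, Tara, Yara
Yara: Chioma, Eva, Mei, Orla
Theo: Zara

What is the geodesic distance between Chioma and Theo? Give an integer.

One shortest route is Chioma – Yara – Orla – Zara – Theo, which uses 4 edges, and at distance 3 from Chioma we only reach {Ana, Ivy, Tara, Zara}, which does not include Theo. So d(Chioma,Theo) = 4.

4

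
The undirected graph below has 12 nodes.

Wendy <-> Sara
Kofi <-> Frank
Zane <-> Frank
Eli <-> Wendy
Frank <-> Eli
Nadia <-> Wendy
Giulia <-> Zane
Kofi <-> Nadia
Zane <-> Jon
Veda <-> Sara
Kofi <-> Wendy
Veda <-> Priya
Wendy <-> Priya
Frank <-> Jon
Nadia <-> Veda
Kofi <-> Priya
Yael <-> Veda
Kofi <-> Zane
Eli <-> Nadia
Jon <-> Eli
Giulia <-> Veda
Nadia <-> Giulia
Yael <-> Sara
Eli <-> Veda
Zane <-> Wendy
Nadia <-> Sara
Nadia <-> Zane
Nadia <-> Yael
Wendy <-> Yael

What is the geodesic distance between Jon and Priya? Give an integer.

One shortest route is Jon – Zane – Wendy – Priya, which uses 3 edges, and at distance 2 from Jon we only reach {Giulia, Kofi, Nadia, Veda, Wendy}, which does not include Priya. So d(Jon,Priya) = 3.

3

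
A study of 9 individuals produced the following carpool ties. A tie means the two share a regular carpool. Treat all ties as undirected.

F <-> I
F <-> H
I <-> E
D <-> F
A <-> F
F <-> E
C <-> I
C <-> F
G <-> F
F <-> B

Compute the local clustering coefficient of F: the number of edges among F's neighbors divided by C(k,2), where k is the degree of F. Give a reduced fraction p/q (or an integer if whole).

F's neighbors: A, B, C, D, E, G, H, and I (k = 8).
Possible neighbor pairs: C(8,2) = 28. Edges among them: C–I, E–I → e = 2.
Clustering(F) = 2/28 = 1/14.

1/14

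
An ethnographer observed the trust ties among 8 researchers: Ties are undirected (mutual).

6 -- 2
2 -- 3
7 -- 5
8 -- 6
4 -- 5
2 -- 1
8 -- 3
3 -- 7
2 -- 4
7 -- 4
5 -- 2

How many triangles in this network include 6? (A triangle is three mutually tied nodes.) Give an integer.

6's neighbors are 2 and 8, but none of them are tied to each other, so no triangle contains 6.

0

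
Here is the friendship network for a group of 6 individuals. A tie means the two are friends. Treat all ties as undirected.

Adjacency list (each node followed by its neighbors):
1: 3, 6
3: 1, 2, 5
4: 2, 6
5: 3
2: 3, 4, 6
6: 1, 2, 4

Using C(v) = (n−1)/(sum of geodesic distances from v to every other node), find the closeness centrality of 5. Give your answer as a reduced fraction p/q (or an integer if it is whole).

Distances from 5: 1:2, 2:2, 3:1, 4:3, 6:3. Sum = 11.
n = 6, so closeness = 5/11.

5/11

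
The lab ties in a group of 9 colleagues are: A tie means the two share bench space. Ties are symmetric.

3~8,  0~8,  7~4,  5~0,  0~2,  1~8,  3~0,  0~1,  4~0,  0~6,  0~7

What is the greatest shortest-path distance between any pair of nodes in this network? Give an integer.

2

Eccentricity of each node (its greatest distance to any other): 0:1, 1:2, 2:2, 3:2, 4:2, 5:2, 6:2, 7:2, 8:2.
The maximum eccentricity is 2, realized for instance by the pair 3–6 via 3 – 0 – 6. So the diameter is 2.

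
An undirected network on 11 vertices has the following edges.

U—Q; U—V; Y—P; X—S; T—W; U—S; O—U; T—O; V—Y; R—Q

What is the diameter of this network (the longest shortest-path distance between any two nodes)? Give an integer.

6

Eccentricity of each node (its greatest distance to any other): O:4, P:6, Q:4, R:5, S:4, T:5, U:3, V:4, W:6, X:5, Y:5.
The maximum eccentricity is 6, realized for instance by the pair W–P via W – T – O – U – V – Y – P. So the diameter is 6.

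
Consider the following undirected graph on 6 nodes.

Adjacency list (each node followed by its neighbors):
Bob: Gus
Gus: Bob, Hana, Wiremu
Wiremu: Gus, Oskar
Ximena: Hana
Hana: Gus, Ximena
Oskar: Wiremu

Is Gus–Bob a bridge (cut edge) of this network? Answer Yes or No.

Without the Gus–Bob edge there is no alternate route between Gus and Bob, so the network disconnects. It is a bridge.

Yes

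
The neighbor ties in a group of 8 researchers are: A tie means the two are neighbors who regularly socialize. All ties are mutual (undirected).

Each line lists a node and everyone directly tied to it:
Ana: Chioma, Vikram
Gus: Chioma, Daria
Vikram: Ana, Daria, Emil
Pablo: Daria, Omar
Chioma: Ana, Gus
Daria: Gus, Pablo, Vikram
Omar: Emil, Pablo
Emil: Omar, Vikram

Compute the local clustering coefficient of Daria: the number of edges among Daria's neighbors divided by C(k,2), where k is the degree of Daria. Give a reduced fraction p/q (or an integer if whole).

Daria's neighbors: Gus, Pablo, and Vikram (k = 3).
Possible neighbor pairs: C(3,2) = 3. Edges among them: none → e = 0.
Clustering(Daria) = 0/3 = 0.

0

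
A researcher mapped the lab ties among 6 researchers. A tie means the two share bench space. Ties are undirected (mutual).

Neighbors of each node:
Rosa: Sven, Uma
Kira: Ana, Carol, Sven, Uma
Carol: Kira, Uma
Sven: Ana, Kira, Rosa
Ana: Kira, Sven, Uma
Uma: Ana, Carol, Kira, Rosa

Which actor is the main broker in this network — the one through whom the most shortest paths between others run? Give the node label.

Uma

Unnormalized betweenness of each node: Ana:1/3, Carol:0, Kira:11/6, Rosa:1/3, Sven:1, Uma:5/2.
Uma has the largest value, 5/2, making it the main broker — the node through which the most shortest paths run.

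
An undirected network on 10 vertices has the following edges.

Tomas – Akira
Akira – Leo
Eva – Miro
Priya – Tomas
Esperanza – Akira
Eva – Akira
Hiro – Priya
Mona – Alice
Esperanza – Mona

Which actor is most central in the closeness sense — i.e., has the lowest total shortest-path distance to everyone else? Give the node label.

Akira

Farness (sum of distances to all others) for each node — Akira:16, Alice:34, Esperanza:20, Eva:22, Hiro:34, Leo:24, Miro:30, Mona:26, Priya:26, Tomas:20.
The smallest farness is 16, for Akira, so Akira has the highest closeness.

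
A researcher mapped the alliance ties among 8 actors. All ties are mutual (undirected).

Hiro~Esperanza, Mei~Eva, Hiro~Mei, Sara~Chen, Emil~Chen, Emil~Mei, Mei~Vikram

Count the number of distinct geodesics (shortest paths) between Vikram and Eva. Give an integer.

1

The shortest distance is 2, and the only length-2 path is Vikram–Mei–Eva. So there is exactly 1 shortest path.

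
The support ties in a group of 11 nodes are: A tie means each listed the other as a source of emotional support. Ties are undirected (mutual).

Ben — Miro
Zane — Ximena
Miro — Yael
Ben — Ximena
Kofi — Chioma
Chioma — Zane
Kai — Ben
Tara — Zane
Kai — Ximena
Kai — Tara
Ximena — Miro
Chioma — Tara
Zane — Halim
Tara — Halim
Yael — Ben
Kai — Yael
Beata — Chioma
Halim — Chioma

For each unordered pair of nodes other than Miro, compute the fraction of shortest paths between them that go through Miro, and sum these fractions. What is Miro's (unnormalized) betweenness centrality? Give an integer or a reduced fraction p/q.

7/12

Pairs whose geodesics pass through Miro — Ximena–Yael: 1/3; Yael–Zane: 1/4.
All other pairs contribute 0.
Summing the contributions gives betweenness(Miro) = 7/12.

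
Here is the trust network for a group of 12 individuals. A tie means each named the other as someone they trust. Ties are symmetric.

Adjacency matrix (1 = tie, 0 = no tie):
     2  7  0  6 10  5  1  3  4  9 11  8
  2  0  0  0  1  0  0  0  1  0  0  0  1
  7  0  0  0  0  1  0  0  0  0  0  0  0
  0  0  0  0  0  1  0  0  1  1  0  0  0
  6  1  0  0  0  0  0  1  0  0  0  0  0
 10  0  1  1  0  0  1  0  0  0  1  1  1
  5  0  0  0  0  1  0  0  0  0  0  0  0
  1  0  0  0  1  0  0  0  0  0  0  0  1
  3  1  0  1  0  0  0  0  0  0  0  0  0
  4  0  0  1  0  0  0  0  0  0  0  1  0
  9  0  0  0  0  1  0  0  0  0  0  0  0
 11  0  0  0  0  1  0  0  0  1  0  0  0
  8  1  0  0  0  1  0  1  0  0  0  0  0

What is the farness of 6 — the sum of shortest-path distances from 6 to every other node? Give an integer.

Distances from 6: 0:3, 1:1, 2:1, 3:2, 4:4, 5:4, 7:4, 8:2, 9:4, 10:3, 11:4.
Sum = 3 + 1 + 1 + 2 + 4 + 4 + 4 + 2 + 4 + 3 + 4 = 32.

32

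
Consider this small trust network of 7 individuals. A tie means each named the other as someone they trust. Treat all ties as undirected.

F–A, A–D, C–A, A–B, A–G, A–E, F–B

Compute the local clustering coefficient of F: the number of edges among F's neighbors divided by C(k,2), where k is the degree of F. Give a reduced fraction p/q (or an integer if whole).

1

F's neighbors: A and B (k = 2).
Possible neighbor pairs: C(2,2) = 1. Edges among them: A–B → e = 1.
Clustering(F) = 1/1.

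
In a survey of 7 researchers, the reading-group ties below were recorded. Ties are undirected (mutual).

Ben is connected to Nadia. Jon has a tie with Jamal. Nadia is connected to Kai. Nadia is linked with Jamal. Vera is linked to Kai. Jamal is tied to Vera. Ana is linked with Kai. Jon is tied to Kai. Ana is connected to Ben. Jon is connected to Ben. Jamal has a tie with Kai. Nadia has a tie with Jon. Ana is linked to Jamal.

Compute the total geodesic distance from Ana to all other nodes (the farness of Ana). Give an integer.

9

Distances from Ana: Ben:1, Jamal:1, Jon:2, Kai:1, Nadia:2, Vera:2.
Sum = 1 + 1 + 2 + 1 + 2 + 2 = 9.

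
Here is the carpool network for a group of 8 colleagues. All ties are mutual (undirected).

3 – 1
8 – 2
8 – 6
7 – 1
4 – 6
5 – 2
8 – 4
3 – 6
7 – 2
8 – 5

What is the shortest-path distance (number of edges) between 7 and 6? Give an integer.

3

One shortest route is 7 – 2 – 8 – 6, which uses 3 edges, and at distance 2 from 7 we only reach {3, 5, 8}, which does not include 6. So d(7,6) = 3.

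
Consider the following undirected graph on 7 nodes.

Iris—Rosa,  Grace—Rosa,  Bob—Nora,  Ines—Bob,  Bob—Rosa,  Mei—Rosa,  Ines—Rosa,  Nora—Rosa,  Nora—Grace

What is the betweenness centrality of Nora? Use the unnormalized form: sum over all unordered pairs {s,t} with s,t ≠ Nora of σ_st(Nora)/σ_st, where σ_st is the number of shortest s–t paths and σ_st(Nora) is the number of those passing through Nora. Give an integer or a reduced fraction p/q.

1/2

Pairs whose geodesics pass through Nora — Bob–Grace: 1/2.
All other pairs contribute 0.
Summing the contributions gives betweenness(Nora) = 1/2.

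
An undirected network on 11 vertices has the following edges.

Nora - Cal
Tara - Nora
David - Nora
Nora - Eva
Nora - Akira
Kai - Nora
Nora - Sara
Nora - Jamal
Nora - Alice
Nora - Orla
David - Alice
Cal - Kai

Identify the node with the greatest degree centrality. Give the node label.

Nora

Degrees — Akira:1, Alice:2, Cal:2, David:2, Eva:1, Jamal:1, Kai:2, Nora:10, Orla:1, Sara:1, Tara:1.
The maximum is 10, attained only by Nora.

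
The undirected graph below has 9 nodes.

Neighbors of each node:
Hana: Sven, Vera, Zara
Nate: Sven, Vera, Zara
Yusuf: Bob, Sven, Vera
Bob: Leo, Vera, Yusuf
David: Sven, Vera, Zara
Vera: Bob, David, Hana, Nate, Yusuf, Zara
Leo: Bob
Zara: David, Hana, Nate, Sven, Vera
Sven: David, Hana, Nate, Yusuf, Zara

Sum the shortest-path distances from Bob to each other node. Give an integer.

13

Distances from Bob: David:2, Hana:2, Leo:1, Nate:2, Sven:2, Vera:1, Yusuf:1, Zara:2.
Sum = 2 + 2 + 1 + 2 + 2 + 1 + 1 + 2 = 13.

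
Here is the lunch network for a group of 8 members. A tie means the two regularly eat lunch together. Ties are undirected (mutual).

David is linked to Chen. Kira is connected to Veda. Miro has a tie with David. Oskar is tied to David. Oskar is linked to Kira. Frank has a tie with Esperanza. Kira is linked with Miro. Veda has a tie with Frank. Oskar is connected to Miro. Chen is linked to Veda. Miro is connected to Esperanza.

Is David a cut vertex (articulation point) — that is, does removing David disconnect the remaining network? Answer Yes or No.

No

Even without David, every remaining node can still reach every other (the residual graph is connected), so David is not a cut vertex.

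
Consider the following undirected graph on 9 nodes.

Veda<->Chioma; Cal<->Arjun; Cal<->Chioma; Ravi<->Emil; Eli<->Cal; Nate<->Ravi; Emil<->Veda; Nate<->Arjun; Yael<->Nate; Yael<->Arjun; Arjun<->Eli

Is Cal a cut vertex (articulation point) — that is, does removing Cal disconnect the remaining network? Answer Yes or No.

Even without Cal, every remaining node can still reach every other (the residual graph is connected), so Cal is not a cut vertex.

No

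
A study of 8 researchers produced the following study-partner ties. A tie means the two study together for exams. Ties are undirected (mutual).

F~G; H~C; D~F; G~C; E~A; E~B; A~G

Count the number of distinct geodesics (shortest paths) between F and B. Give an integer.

The shortest distance is 4, and the only length-4 path is F–G–A–E–B. So there is exactly 1 shortest path.

1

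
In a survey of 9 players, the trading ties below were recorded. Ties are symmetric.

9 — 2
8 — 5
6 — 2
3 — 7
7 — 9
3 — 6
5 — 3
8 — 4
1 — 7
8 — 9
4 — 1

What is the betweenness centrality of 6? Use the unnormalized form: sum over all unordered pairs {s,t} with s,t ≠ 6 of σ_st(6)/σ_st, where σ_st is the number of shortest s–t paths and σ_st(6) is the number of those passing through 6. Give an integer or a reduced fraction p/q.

3/2

Pairs whose geodesics pass through 6 — 2–5: 1/2; 2–3: 1.
All other pairs contribute 0.
Summing the contributions gives betweenness(6) = 3/2.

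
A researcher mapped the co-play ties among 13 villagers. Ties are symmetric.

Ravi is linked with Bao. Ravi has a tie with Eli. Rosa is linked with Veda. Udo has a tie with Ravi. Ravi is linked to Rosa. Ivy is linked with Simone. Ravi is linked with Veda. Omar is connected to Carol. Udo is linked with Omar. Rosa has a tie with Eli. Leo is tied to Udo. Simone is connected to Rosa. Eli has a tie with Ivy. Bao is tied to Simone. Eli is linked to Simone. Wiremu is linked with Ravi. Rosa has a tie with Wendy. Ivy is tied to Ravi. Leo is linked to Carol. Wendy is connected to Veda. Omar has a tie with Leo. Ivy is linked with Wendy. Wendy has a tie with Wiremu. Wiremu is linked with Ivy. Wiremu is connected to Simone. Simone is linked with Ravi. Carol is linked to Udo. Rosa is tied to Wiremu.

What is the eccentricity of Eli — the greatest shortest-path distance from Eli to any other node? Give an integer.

Distances from Eli: Bao:2, Carol:3, Ivy:1, Leo:3, Omar:3, Ravi:1, Rosa:1, Simone:1, Udo:2, Veda:2, Wendy:2, Wiremu:2.
The largest is 3 (to Leo, Omar, and Carol), so the eccentricity of Eli is 3.

3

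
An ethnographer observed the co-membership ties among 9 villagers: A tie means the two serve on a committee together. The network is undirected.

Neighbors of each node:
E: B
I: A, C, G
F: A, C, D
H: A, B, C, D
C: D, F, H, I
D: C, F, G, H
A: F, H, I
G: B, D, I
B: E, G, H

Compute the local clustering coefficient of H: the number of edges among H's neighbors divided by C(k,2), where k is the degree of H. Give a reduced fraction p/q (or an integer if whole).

H's neighbors: A, B, C, and D (k = 4).
Possible neighbor pairs: C(4,2) = 6. Edges among them: C–D → e = 1.
Clustering(H) = 1/6.

1/6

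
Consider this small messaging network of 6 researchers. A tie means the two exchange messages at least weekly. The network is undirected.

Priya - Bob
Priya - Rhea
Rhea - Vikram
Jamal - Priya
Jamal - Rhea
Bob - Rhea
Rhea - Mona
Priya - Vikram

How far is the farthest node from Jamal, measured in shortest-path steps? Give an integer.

Distances from Jamal: Bob:2, Mona:2, Priya:1, Rhea:1, Vikram:2.
The largest is 2 (to Bob, Mona, and Vikram), so the eccentricity of Jamal is 2.

2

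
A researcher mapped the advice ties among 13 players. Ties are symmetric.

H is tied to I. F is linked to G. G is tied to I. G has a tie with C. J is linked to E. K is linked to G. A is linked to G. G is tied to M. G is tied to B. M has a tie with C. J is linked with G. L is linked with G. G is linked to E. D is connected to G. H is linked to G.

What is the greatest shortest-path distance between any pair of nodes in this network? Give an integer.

Eccentricity of each node (its greatest distance to any other): A:2, B:2, C:2, D:2, E:2, F:2, G:1, H:2, I:2, J:2, K:2, L:2, M:2.
The maximum eccentricity is 2, realized for instance by the pair A–C via A – G – C. So the diameter is 2.

2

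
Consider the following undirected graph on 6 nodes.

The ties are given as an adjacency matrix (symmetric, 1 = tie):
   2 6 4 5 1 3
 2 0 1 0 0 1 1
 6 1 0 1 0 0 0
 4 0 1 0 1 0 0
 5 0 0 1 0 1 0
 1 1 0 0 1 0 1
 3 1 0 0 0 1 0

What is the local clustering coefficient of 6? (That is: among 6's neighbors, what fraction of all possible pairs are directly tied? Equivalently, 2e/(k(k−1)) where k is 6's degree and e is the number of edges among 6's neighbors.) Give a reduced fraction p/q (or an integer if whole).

6's neighbors: 2 and 4 (k = 2).
Possible neighbor pairs: C(2,2) = 1. Edges among them: none → e = 0.
Clustering(6) = 0/1.

0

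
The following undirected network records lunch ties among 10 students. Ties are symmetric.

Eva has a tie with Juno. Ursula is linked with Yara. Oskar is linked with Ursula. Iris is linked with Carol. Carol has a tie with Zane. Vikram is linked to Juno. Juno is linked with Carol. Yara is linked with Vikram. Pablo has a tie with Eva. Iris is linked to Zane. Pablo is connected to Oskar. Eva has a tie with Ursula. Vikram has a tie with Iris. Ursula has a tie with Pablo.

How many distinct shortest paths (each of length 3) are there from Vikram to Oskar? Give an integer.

1

The shortest distance is 3, and the only length-3 path is Vikram–Yara–Ursula–Oskar. So there is exactly 1 shortest path.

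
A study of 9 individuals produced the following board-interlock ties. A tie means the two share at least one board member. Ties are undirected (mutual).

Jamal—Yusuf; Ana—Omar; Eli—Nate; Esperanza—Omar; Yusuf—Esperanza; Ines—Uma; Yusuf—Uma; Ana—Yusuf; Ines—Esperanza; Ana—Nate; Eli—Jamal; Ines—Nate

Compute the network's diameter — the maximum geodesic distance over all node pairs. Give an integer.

3

Eccentricity of each node (its greatest distance to any other): Ana:2, Eli:3, Esperanza:3, Ines:3, Jamal:3, Nate:2, Omar:3, Uma:3, Yusuf:2.
The maximum eccentricity is 3, realized for instance by the pair Jamal–Omar via Jamal – Yusuf – Ana – Omar. So the diameter is 3.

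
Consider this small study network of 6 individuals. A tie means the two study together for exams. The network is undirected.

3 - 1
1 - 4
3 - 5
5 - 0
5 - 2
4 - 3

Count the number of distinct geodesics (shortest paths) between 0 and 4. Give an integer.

The shortest distance is 3, and the only length-3 path is 0–5–3–4. So there is exactly 1 shortest path.

1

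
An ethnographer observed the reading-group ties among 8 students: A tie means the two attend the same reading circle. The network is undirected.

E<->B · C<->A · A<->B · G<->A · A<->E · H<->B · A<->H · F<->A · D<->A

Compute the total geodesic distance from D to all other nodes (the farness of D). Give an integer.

Distances from D: A:1, B:2, C:2, E:2, F:2, G:2, H:2.
Sum = 1 + 2 + 2 + 2 + 2 + 2 + 2 = 13.

13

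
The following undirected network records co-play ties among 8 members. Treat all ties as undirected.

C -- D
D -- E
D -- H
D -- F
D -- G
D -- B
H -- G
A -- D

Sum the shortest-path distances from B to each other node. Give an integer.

Distances from B: A:2, C:2, D:1, E:2, F:2, G:2, H:2.
Sum = 2 + 2 + 1 + 2 + 2 + 2 + 2 = 13.

13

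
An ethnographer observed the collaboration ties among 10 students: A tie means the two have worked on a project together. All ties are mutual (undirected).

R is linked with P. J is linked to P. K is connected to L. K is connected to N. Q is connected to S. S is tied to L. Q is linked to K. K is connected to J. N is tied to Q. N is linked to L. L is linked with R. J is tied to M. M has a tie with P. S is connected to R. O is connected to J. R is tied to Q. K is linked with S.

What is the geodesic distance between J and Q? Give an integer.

2

One shortest route is J – K – Q, which uses 2 edges, and J and Q are not directly tied, so nothing shorter exists. So d(J,Q) = 2.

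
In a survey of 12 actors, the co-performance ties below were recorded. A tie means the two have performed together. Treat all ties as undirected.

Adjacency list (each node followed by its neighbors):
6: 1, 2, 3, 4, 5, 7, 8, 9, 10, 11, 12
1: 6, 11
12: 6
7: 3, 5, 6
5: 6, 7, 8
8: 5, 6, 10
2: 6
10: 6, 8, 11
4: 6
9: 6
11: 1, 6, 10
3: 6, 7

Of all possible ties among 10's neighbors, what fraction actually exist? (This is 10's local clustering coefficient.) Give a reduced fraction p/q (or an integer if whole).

10's neighbors: 6, 8, and 11 (k = 3).
Possible neighbor pairs: C(3,2) = 3. Edges among them: 6–8, 6–11 → e = 2.
Clustering(10) = 2/3.

2/3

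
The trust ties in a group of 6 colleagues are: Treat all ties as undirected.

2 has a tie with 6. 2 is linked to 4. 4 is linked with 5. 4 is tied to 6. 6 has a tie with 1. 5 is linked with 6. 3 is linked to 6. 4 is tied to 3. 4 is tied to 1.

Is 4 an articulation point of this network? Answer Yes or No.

No

Even without 4, every remaining node can still reach every other (the residual graph is connected), so 4 is not a cut vertex.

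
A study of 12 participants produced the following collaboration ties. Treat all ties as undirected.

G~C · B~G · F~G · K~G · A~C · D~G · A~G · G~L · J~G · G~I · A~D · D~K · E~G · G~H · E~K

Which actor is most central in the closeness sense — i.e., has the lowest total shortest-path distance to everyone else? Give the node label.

Farness (sum of distances to all others) for each node — A:19, B:21, C:20, D:19, E:20, F:21, G:11, H:21, I:21, J:21, K:19, L:21.
The smallest farness is 11, for G, so G has the highest closeness.

G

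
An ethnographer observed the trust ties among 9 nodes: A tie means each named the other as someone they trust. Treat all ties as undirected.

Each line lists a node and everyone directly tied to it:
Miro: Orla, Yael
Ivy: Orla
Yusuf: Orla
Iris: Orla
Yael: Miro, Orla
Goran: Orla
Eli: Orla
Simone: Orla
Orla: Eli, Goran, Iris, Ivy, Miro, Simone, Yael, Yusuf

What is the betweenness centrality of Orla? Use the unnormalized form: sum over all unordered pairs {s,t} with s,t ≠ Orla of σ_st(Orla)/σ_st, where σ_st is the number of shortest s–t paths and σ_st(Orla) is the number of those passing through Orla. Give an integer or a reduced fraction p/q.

Pairs whose geodesics pass through Orla — Goran–Iris: 1; Goran–Yusuf: 1; Goran–Simone: 1; Goran–Miro: 1; Goran–Yael: 1; Goran–Eli: 1; Goran–Ivy: 1; Iris–Yusuf: 1; Iris–Simone: 1; Iris–Miro: 1; Iris–Yael: 1; Iris–Eli: 1; Iris–Ivy: 1; Yusuf–Simone: 1 … (+13 more pairs).
All other pairs contribute 0.
Summing the contributions gives betweenness(Orla) = 27.

27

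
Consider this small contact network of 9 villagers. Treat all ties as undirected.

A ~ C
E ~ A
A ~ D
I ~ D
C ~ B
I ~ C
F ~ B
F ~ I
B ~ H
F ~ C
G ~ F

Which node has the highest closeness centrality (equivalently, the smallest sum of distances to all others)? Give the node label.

C

Farness (sum of distances to all others) for each node — A:15, B:15, C:12, D:18, E:22, F:13, G:20, H:22, I:15.
The smallest farness is 12, for C, so C has the highest closeness.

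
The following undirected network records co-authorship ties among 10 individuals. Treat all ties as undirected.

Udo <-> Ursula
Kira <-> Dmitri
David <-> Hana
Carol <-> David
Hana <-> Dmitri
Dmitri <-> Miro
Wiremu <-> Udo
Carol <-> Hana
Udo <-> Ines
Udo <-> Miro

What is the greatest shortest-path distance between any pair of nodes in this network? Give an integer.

Eccentricity of each node (its greatest distance to any other): Carol:5, David:5, Dmitri:3, Hana:4, Ines:5, Kira:4, Miro:3, Udo:4, Ursula:5, Wiremu:5.
The maximum eccentricity is 5, realized for instance by the pair Wiremu–Carol via Wiremu – Udo – Miro – Dmitri – Hana – Carol. So the diameter is 5.

5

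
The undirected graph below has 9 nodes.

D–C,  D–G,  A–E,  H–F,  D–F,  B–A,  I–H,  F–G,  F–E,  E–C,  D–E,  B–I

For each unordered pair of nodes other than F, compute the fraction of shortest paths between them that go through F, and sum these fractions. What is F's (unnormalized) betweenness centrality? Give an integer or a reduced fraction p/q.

28/3

Pairs whose geodesics pass through F — A–H: 1/2; A–G: 1/2; B–G: 2/3; I–G: 1; I–D: 1; I–C: 2/3; I–E: 1/2; H–G: 1; H–D: 1; H–C: 2/2; H–E: 1; G–E: 1/2.
All other pairs contribute 0.
Summing the contributions gives betweenness(F) = 28/3.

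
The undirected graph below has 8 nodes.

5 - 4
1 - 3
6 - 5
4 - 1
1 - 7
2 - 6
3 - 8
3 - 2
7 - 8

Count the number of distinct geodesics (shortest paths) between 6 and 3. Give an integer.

1

The shortest distance is 2, and the only length-2 path is 6–2–3. So there is exactly 1 shortest path.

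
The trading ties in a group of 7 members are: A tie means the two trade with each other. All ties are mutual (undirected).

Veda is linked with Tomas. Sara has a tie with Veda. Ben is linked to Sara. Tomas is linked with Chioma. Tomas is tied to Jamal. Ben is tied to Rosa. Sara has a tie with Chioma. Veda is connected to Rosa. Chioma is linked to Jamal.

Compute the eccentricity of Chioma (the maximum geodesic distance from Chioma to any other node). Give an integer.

Distances from Chioma: Ben:2, Jamal:1, Rosa:3, Sara:1, Tomas:1, Veda:2.
The largest is 3 (to Rosa), so the eccentricity of Chioma is 3.

3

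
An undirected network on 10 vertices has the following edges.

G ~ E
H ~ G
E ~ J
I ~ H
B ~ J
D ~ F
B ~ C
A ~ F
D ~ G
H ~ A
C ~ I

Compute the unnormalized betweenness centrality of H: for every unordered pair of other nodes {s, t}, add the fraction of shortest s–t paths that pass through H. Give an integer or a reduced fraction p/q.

Pairs whose geodesics pass through H — G–C: 1; G–I: 1; G–A: 1; E–I: 1; E–A: 1; J–A: 1; B–A: 1; B–F: 1/2; C–A: 1; C–F: 1; C–D: 1; I–A: 1; I–F: 1; I–D: 1.
All other pairs contribute 0.
Summing the contributions gives betweenness(H) = 27/2.

27/2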